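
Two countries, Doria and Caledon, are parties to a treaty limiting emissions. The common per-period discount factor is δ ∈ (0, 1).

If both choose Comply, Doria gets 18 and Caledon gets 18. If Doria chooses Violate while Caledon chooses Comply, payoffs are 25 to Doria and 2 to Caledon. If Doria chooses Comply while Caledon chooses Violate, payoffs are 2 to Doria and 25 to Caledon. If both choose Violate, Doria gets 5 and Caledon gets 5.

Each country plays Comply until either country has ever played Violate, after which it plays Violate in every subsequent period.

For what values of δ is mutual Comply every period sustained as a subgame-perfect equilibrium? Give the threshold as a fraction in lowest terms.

7/20

Cooperation forever yields 18 each period: 18/(1−δ).
Deviating yields 25 once, then 5 forever: 25 + 5δ/(1−δ).
No profitable deviation requires 18/(1−δ) ≥ 25 + 5δ/(1−δ).
Multiplying by (1−δ): 18 ≥ 25(1−δ) + 5δ = 25 − 20δ.
So 20δ ≥ 7, i.e. δ ≥ 7/20.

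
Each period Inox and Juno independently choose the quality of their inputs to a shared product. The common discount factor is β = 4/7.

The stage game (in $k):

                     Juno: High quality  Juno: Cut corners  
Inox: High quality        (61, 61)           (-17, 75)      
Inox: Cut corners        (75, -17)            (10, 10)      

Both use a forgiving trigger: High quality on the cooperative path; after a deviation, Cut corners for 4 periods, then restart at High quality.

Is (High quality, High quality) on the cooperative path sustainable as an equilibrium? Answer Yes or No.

A one-shot deviation gives 75 now, then 10 for 4 periods, then back to 61.
Gain from deviating: (75−61) today; loss: (61−10) in each of the next 4 periods.
No-deviation condition: (61−10)(β+…+β^4) ≥ 75−61, i.e. β+…+β^4 ≥ 14/51.
At β = 4/7: β+…+β^4 = 1.1912 ≥ 0.2745.
So cooperation is sustainable.

Yes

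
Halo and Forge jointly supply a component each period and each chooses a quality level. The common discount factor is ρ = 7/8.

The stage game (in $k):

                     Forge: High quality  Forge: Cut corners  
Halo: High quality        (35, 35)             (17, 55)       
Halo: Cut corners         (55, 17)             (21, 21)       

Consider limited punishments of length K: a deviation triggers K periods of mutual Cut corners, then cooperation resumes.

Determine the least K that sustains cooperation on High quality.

2

No profitable deviation requires (35−21)(ρ+…+ρ^K) ≥ 55−35, i.e. ρ+…+ρ^K ≥ 10/7 ≈ 1.4286.
With ρ = 7/8, the partial sums are K=1: 0.8750, K=2: 1.6406.
K = 2 is the first length at which the sum reaches 1.4286.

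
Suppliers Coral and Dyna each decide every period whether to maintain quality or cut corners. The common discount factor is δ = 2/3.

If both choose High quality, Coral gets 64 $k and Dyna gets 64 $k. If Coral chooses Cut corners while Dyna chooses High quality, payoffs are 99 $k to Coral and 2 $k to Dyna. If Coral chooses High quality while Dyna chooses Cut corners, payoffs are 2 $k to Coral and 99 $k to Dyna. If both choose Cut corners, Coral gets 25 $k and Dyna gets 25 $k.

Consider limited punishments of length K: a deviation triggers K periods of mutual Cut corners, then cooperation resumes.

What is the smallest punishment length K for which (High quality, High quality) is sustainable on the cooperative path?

No profitable deviation requires (64−25)(δ+…+δ^K) ≥ 99−64, i.e. δ+…+δ^K ≥ 35/39 ≈ 0.8974.
With δ = 2/3, the partial sums are K=1: 0.6667, K=2: 1.1111.
K = 2 is the first length at which the sum reaches 0.8974.

2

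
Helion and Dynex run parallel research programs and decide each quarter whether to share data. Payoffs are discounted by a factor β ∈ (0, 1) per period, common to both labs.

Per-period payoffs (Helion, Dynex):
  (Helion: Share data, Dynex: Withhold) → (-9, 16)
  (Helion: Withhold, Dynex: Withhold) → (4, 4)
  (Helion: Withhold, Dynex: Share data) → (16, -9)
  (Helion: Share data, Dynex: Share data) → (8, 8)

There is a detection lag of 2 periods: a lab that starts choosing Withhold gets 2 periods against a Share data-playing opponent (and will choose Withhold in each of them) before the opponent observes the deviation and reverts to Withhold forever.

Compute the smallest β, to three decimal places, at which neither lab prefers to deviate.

0.816

The best deviation is to choose Withhold for all 2 undetected periods, earning 16 each, then 4 forever once detected.
Deviation value: 16(1−β^2)/(1−β) + 4β^2/(1−β); cooperation value: 8/(1−β).
IC: 8 ≥ 16(1−β^2) + 4β^2 = 16 − 12β^2.
So β^2 ≥ 8/12 = 2/3, giving β ≥ (2/3)^(1/2) ≈ 0.816.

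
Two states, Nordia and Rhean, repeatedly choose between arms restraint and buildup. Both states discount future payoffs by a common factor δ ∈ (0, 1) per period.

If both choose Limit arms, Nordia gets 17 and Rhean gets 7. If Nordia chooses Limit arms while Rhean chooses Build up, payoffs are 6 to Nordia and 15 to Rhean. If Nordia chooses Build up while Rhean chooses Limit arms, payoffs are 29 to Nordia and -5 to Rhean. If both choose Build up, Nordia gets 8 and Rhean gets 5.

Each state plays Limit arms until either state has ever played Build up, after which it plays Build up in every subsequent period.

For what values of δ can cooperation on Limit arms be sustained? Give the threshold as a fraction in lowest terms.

Nordia's threshold: (29−17)/(29−8) = 4/7.
Rhean's threshold: (15−7)/(15−5) = 4/5.
4/7 < 4/5, so Rhean binds and δ* = 4/5.

4/5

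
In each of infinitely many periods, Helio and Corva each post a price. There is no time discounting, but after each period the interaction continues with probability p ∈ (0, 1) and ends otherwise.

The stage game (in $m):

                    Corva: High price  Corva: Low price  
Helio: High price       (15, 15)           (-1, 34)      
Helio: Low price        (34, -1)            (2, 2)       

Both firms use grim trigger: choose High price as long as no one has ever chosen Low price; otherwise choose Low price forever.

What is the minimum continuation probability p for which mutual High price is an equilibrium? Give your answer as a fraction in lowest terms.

19/32

With no time discounting, the continuation probability p plays the role of the discount factor.
Grim-trigger IC: 15/(1−p) ≥ 34 + 2p/(1−p) ⇒ p ≥ (34−15)/(34−2) = 19/32.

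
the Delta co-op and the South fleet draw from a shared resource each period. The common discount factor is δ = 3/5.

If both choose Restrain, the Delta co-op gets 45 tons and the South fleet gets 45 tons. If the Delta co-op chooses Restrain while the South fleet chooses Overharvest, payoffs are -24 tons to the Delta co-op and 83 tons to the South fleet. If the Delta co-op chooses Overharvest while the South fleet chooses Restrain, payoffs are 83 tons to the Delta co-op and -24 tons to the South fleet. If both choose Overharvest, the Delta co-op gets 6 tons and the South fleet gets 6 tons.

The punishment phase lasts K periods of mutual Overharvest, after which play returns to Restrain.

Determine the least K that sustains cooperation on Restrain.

Need Σ_{k=1}^{K} δ^k ≥ (83−45)/(45−6) = 0.9744 at δ = 3/5.
At K = 2 the sum is 0.9600 < 0.9744; at K = 3 it is 1.1760 ≥ 0.9744.
So the minimum punishment length is K = 3.

3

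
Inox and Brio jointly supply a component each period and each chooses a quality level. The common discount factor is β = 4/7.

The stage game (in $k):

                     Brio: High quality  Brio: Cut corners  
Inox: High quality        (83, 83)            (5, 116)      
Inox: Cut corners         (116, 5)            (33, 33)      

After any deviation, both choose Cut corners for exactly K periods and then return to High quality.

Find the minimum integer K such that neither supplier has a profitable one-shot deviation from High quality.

No profitable deviation requires (83−33)(β+…+β^K) ≥ 116−83, i.e. β+…+β^K ≥ 33/50 ≈ 0.6600.
With β = 4/7, the partial sums are K=1: 0.5714, K=2: 0.8980.
K = 2 is the first length at which the sum reaches 0.6600.

2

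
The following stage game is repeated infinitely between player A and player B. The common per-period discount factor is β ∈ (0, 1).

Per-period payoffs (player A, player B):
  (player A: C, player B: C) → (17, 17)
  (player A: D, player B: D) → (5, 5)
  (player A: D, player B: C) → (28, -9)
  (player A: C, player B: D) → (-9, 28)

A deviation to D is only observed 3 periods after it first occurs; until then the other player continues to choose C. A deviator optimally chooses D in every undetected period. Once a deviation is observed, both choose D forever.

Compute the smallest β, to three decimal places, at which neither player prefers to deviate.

A deviator earns 28 for 3 periods, then 5 forever; cooperating earns 17 forever. Multiplying the IC by (1−β):
17 ≥ 28(1−β^3) + 5β^3, so 23·β^3 ≥ 11 and β^3 ≥ 11/23.
β ≥ (11/23)^(1/3) ≈ 0.782.

0.782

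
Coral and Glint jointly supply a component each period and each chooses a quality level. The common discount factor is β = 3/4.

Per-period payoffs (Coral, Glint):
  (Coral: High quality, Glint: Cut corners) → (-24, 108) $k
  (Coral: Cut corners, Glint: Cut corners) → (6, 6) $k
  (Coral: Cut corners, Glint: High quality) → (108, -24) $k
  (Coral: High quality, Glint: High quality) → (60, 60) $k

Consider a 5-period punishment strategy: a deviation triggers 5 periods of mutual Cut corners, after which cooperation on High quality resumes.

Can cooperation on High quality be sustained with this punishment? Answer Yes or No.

IC: β+…+β^5 ≥ (108−60)/(60−6) = 8/9.
At β = 3/4: partial sum = 2.2881 ≥ 0.8889. Cooperation sustainable.

Yes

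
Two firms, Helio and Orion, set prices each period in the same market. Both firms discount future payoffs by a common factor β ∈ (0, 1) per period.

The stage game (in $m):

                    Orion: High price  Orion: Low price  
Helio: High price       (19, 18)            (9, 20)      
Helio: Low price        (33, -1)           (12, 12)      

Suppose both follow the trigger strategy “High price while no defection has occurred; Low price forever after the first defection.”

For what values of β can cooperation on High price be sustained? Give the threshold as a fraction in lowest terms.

2/3

Helio's threshold: (33−19)/(33−12) = 2/3.
Orion's threshold: (20−18)/(20−12) = 1/4.
2/3 > 1/4, so Helio binds and β* = 2/3.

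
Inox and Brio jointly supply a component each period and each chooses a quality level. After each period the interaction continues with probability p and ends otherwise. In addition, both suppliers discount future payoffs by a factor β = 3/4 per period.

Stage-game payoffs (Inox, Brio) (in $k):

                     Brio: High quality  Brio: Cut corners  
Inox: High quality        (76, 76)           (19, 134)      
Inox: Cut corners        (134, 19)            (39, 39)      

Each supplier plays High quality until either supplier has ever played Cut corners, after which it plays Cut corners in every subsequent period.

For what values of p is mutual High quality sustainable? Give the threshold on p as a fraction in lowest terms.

232/285

With continuation probability p and discount β, the effective per-period discount factor is βp.
Grim-trigger IC: βp ≥ (134−76)/(134−39) = 58/95.
So p ≥ (58/95)/(3/4) = 232/285.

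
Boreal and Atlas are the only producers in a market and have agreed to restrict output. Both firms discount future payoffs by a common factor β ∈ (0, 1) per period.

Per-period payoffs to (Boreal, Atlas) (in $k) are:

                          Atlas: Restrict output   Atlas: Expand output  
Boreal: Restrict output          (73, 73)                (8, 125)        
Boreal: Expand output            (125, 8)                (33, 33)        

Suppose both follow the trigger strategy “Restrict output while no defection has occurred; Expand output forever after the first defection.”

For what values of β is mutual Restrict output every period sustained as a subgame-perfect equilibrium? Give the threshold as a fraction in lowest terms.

13/23

73/(1−β) ≥ 125 + 33β/(1−β)
73 ≥ 125 − 92β
β ≥ 52/92 = 13/23.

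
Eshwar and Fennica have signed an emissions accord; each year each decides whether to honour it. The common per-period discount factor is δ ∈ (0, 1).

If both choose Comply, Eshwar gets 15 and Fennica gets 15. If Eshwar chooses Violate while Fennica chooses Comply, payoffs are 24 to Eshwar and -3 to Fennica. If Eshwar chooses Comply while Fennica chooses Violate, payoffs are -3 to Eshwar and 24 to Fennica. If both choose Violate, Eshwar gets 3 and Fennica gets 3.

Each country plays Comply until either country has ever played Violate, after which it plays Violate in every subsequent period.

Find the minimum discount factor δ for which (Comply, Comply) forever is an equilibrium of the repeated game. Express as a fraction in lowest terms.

3/7

One-period gain from deviating is 24 − 15 = 9. The loss is 15 − 3 = 12 in every subsequent period, with present value 12·δ/(1−δ).
Deviation is unprofitable when 12·δ/(1−δ) ≥ 9, i.e. δ/(1−δ) ≥ 3/4.
Equivalently δ ≥ 9/(9+12) = 3/7.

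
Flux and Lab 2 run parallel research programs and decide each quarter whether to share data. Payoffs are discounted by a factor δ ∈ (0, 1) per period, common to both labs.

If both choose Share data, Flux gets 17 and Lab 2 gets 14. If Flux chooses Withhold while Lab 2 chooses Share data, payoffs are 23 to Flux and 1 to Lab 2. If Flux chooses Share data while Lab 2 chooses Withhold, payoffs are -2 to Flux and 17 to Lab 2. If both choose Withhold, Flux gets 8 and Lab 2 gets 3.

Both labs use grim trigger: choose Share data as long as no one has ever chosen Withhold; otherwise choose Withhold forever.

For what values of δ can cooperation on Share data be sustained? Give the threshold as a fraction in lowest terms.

2/5

Flux's threshold: (23−17)/(23−8) = 2/5.
Lab 2's threshold: (17−14)/(17−3) = 3/14.
2/5 > 3/14, so Flux binds and δ* = 2/5.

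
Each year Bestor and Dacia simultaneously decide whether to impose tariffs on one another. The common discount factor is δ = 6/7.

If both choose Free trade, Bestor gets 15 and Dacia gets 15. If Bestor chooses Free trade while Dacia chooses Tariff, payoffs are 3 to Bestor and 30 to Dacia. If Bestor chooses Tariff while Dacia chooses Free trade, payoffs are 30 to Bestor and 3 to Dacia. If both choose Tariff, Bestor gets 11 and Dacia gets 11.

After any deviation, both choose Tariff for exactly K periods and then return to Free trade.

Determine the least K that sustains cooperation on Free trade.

No profitable deviation requires (15−11)(δ+…+δ^K) ≥ 30−15, i.e. δ+…+δ^K ≥ 15/4 ≈ 3.7500.
With δ = 6/7, the partial sums are K=1: 0.8571, K=2: 1.5918, …, K=5: 3.2240, K=6: 3.6206, K=7: 3.9605.
K = 7 is the first length at which the sum reaches 3.7500.

7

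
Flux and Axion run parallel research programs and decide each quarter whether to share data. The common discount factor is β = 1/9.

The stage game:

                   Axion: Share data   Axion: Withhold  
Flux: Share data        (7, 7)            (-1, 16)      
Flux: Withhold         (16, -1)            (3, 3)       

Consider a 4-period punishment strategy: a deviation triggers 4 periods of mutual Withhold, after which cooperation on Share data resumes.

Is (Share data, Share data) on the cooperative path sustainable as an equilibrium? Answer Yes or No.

No

IC: β+…+β^4 ≥ (16−7)/(7−3) = 9/4.
At β = 1/9: partial sum = 0.1250 < 2.2500. Cooperation not sustainable.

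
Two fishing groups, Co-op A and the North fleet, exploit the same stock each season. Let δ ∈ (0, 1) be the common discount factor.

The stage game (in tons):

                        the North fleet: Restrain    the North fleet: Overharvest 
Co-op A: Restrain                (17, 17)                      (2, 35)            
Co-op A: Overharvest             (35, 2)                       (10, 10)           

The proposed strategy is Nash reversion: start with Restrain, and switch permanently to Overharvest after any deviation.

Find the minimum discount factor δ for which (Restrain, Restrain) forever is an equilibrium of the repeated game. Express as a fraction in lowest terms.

18/25

Under grim trigger the critical discount factor is (T−C)/(T−P) with T = 35, C = 17, P = 10.
δ* = (35−17)/(35−10) = 18/25.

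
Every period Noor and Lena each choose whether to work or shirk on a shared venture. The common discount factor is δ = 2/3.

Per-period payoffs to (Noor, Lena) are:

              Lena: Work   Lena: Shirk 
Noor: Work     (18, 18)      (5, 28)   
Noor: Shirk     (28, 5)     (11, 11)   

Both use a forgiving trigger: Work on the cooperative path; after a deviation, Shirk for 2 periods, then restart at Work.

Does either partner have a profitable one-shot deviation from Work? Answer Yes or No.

Yes

IC: δ+…+δ^2 ≥ (28−18)/(18−11) = 10/7.
At δ = 2/3: partial sum = 1.1111 < 1.4286. Cooperation not sustainable.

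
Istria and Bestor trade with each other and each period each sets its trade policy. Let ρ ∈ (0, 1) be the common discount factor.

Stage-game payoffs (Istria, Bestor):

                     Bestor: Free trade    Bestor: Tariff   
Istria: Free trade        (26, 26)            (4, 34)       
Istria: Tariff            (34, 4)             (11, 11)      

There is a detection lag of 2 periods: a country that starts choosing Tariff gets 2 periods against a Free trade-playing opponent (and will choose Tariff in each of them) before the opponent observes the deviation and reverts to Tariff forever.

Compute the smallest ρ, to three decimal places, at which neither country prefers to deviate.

Deviating for the 2 undetected periods gains 34−26 = 8 per period over cooperation, then loses 26−11 = 15 per period forever once punishment starts.
Gain: 8(1 + ρ + … + ρ^1); loss: 15·ρ^2/(1−ρ).
No profitable deviation ⇔ 8(1−ρ^2) ≤ 15·ρ^2, i.e. ρ^2 ≥ 8/(8+15) = 8/23.
Hence ρ ≥ (8/23)^(1/2) ≈ 0.590.

0.590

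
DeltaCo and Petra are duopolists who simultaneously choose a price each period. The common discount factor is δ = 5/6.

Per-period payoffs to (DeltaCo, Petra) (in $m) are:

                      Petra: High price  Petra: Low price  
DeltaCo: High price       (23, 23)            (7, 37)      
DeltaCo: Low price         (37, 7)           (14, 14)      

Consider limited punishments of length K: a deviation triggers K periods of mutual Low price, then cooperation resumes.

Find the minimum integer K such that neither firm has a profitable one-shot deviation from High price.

3

Need Σ_{k=1}^{K} δ^k ≥ (37−23)/(23−14) = 1.5556 at δ = 5/6.
At K = 2 the sum is 1.5278 < 1.5556; at K = 3 it is 2.1065 ≥ 1.5556.
So the minimum punishment length is K = 3.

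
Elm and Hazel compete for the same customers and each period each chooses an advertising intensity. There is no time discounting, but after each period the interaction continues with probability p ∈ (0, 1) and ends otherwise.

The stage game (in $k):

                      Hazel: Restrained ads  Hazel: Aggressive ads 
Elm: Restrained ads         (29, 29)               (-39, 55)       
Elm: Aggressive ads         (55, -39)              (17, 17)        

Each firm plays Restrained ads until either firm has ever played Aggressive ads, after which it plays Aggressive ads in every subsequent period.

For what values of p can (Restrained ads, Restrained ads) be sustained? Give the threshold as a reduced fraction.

Expected cooperation value is 29 + p·29 + p²·29 + … = 29/(1−p); deviation gives 55 + p·17/(1−p).
29 ≥ 55(1−p) + 17p ⇒ 38p ≥ 26 ⇒ p ≥ 26/38 = 13/19.

13/19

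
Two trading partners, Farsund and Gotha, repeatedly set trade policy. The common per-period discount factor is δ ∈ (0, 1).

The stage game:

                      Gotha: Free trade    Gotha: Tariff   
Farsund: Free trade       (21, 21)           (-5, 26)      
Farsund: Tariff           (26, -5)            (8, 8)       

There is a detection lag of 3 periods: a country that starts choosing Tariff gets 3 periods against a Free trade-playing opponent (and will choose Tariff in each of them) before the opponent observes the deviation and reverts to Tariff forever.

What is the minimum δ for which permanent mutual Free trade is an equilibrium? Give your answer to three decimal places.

0.652

Deviating for the 3 undetected periods gains 26−21 = 5 per period over cooperation, then loses 21−8 = 13 per period forever once punishment starts.
Gain: 5(1 + δ + … + δ^2); loss: 13·δ^3/(1−δ).
No profitable deviation ⇔ 5(1−δ^3) ≤ 13·δ^3, i.e. δ^3 ≥ 5/(5+13) = 5/18.
Hence δ ≥ (5/18)^(1/3) ≈ 0.652.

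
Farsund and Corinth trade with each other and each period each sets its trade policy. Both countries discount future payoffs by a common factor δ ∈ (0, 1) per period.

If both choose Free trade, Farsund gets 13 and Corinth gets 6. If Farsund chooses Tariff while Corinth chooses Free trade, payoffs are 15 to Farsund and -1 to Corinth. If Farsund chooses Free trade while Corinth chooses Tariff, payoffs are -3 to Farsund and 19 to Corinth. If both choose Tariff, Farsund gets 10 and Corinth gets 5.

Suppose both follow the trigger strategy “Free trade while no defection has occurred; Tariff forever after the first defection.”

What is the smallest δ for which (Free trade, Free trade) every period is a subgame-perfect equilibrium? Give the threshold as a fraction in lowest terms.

13/14

Farsund's threshold: (15−13)/(15−10) = 2/5.
Corinth's threshold: (19−6)/(19−5) = 13/14.
2/5 < 13/14, so Corinth binds and δ* = 13/14.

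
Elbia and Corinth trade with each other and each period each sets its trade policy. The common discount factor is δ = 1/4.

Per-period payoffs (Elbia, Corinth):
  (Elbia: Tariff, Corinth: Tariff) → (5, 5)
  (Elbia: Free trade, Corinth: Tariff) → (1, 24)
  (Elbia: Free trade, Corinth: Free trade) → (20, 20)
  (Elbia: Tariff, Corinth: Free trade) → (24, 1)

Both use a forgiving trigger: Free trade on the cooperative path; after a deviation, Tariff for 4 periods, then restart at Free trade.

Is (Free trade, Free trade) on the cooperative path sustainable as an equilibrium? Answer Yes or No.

Yes

A one-shot deviation gives 24 now, then 5 for 4 periods, then back to 20.
Gain from deviating: (24−20) today; loss: (20−5) in each of the next 4 periods.
No-deviation condition: (20−5)(δ+…+δ^4) ≥ 24−20, i.e. δ+…+δ^4 ≥ 4/15.
At δ = 1/4: δ+…+δ^4 = 0.3320 ≥ 0.2667.
So cooperation is sustainable.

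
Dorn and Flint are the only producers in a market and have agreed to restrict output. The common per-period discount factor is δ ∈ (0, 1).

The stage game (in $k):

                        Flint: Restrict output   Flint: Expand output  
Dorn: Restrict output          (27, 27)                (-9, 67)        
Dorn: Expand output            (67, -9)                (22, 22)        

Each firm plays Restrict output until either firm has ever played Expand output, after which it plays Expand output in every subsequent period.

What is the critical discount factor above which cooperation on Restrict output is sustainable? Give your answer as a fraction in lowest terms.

8/9

27/(1−δ) ≥ 67 + 22δ/(1−δ)
27 ≥ 67 − 45δ
δ ≥ 40/45 = 8/9.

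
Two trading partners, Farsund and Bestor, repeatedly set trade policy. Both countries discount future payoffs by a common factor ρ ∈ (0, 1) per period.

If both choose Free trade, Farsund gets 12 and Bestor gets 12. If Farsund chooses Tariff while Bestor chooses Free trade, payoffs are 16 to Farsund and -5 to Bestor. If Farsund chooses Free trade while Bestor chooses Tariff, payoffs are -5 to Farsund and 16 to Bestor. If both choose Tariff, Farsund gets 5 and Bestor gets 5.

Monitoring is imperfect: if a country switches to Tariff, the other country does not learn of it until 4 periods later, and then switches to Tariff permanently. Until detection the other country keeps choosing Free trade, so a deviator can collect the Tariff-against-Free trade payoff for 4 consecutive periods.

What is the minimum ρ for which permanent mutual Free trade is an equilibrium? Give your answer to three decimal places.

0.777

Deviating for the 4 undetected periods gains 16−12 = 4 per period over cooperation, then loses 12−5 = 7 per period forever once punishment starts.
Gain: 4(1 + ρ + … + ρ^3); loss: 7·ρ^4/(1−ρ).
No profitable deviation ⇔ 4(1−ρ^4) ≤ 7·ρ^4, i.e. ρ^4 ≥ 4/(4+7) = 4/11.
Hence ρ ≥ (4/11)^(1/4) ≈ 0.777.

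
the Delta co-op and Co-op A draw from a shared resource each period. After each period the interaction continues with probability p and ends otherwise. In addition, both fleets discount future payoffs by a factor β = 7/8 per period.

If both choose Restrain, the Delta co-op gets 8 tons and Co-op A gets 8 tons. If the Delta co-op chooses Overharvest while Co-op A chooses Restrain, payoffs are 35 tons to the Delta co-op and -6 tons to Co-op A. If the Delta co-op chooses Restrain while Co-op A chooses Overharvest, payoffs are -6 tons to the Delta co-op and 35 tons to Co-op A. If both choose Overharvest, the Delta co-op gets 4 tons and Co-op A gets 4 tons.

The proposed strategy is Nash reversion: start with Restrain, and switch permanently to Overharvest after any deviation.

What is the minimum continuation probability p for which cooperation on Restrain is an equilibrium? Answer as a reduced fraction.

216/217

With continuation probability p and discount β, the effective per-period discount factor is βp.
Grim-trigger IC: βp ≥ (35−8)/(35−4) = 27/31.
So p ≥ (27/31)/(7/8) = 216/217.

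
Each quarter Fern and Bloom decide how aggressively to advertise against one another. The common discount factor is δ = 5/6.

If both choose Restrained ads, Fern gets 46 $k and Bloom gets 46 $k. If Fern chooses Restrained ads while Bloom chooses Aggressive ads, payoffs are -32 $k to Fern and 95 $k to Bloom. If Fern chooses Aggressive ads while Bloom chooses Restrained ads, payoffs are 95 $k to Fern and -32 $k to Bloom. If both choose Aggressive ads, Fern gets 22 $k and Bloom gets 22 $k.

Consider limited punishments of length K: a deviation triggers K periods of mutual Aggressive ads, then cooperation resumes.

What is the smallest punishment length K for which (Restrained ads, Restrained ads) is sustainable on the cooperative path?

3

IC: δ(1−δ^K)/(1−δ) ≥ (95−46)/(46−22) = 49/24.
With δ = 5/6: need 1 − δ^K ≥ 49/24·(1−5/6)/(5/6), i.e. δ^K ≤ 0.5917.
Since (5/6)^2 = 0.6944 and (5/6)^3 = 0.5787, the smallest such K is 3.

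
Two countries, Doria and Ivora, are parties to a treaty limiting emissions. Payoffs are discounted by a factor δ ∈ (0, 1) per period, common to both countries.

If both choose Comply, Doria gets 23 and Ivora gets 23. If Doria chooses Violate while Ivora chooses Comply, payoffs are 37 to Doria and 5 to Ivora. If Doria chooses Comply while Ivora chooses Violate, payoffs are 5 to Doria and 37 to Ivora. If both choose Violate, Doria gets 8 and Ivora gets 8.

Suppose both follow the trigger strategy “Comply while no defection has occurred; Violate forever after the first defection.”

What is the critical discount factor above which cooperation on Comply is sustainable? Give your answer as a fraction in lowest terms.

14/29

Under grim trigger the critical discount factor is (T−C)/(T−P) with T = 37, C = 23, P = 8.
δ* = (37−23)/(37−8) = 14/29.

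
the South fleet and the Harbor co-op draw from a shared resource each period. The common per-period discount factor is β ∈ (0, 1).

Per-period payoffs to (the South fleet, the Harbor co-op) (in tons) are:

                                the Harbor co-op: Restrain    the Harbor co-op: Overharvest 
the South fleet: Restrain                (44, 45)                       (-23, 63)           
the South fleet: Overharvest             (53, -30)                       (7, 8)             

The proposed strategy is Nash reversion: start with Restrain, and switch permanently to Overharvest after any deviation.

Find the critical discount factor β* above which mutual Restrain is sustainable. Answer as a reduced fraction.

the South fleet's threshold: (53−44)/(53−7) = 9/46.
the Harbor co-op's threshold: (63−45)/(63−8) = 18/55.
9/46 < 18/55, so the Harbor co-op binds and β* = 18/55.

18/55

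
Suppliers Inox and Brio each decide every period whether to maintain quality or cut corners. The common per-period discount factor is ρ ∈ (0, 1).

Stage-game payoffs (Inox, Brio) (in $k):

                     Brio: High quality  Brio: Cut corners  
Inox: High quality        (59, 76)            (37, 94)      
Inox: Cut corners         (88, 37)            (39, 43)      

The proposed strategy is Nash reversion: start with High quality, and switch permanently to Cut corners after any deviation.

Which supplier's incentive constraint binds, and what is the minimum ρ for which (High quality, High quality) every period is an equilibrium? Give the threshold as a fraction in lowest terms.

Inox's threshold: (88−59)/(88−39) = 29/49.
Brio's threshold: (94−76)/(94−43) = 6/17.
29/49 > 6/17, so Inox binds and ρ* = 29/49.

Inox; ρ ≥ 29/49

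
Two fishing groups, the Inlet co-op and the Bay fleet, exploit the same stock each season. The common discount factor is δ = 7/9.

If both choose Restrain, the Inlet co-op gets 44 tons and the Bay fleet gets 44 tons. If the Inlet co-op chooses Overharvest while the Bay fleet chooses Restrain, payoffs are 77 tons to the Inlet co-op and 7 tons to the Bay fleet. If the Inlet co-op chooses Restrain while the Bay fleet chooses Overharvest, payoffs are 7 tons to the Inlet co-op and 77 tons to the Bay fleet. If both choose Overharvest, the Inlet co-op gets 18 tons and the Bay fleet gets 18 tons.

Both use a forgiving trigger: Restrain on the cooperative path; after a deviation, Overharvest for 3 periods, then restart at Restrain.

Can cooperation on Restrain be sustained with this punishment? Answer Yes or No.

A one-shot deviation gives 77 now, then 18 for 3 periods, then back to 44.
Gain from deviating: (77−44) today; loss: (44−18) in each of the next 3 periods.
No-deviation condition: (44−18)(δ+…+δ^3) ≥ 77−44, i.e. δ+…+δ^3 ≥ 33/26.
At δ = 7/9: δ+…+δ^3 = 1.8532 ≥ 1.2692.
So cooperation is sustainable.

Yes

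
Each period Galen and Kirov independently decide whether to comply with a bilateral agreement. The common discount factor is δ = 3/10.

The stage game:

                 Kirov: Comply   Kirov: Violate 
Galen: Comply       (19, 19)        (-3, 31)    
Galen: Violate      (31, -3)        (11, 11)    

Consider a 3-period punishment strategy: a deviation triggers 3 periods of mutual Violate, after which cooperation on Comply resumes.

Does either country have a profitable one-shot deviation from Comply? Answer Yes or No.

Yes

Comparing payoff streams over the 4 periods until play realigns: cooperate → 19(1+δ+…+δ^3); deviate → 31 + 11(δ+…+δ^3).
Cooperation is sustained iff (19−11)(δ+…+δ^3) ≥ 31−19.
δ+…+δ^3 = 3/10·(1−(3/10)^3)/(1−3/10) = 0.4170, and (31−19)/(19−11) = 1.5000.
0.4170 < 1.5000, so cooperation is not sustainable.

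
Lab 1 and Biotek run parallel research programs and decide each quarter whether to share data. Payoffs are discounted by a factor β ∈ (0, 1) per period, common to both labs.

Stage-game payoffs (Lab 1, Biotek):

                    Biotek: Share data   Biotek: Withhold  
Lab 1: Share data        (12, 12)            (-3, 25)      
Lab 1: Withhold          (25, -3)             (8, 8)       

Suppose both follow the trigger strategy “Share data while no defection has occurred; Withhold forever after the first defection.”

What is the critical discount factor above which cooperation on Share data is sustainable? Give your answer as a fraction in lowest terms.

Cooperation forever yields 12 each period: 12/(1−β).
Deviating yields 25 once, then 8 forever: 25 + 8β/(1−β).
No profitable deviation requires 12/(1−β) ≥ 25 + 8β/(1−β).
Multiplying by (1−β): 12 ≥ 25(1−β) + 8β = 25 − 17β.
So 17β ≥ 13, i.e. β ≥ 13/17.

13/17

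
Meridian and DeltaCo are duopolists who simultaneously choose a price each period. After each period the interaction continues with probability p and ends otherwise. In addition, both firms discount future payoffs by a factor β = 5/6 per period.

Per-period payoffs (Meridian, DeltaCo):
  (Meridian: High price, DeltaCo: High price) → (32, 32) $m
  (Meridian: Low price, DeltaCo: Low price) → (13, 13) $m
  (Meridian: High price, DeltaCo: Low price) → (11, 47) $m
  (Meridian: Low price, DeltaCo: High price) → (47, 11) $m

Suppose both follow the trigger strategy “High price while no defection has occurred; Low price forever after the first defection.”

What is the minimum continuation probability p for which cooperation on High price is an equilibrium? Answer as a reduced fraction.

Expected continuation weight on next period's payoff is β·p = 5/6·p, which plays the role of the discount factor.
Cooperation requires 5/6·p ≥ (47−32)/(47−13) = 15/34, hence p ≥ 9/17.

9/17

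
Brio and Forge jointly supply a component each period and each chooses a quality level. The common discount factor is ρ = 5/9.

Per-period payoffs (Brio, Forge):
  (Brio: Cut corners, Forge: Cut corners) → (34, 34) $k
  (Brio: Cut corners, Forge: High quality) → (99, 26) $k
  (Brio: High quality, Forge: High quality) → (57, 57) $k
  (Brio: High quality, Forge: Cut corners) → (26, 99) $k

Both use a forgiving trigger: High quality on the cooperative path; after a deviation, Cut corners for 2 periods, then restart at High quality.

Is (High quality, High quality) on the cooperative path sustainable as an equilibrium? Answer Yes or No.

No

Comparing payoff streams over the 3 periods until play realigns: cooperate → 57(1+ρ+…+ρ^2); deviate → 99 + 34(ρ+…+ρ^2).
Cooperation is sustained iff (57−34)(ρ+…+ρ^2) ≥ 99−57.
ρ+…+ρ^2 = 5/9·(1−(5/9)^2)/(1−5/9) = 0.8642, and (99−57)/(57−34) = 1.8261.
0.8642 < 1.8261, so cooperation is not sustainable.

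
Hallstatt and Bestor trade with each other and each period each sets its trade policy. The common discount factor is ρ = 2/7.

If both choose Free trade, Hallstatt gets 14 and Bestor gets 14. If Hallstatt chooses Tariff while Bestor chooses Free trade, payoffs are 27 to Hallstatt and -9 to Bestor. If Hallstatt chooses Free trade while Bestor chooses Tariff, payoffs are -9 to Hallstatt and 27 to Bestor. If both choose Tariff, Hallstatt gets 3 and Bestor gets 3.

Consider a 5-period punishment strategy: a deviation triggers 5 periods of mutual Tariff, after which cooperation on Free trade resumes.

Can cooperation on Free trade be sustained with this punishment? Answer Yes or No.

No

Comparing payoff streams over the 6 periods until play realigns: cooperate → 14(1+ρ+…+ρ^5); deviate → 27 + 3(ρ+…+ρ^5).
Cooperation is sustained iff (14−3)(ρ+…+ρ^5) ≥ 27−14.
ρ+…+ρ^5 = 2/7·(1−(2/7)^5)/(1−2/7) = 0.3992, and (27−14)/(14−3) = 1.1818.
0.3992 < 1.1818, so cooperation is not sustainable.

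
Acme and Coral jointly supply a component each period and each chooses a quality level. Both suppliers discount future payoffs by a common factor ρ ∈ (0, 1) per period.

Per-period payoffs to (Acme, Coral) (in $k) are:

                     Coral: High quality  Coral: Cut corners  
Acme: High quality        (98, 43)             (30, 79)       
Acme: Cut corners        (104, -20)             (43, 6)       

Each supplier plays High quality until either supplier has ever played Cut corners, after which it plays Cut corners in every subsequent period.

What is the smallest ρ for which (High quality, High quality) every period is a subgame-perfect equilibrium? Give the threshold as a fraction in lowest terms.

36/73

For Acme: deviation gain 104−98 = 6, per-period punishment loss 98−43 = 55. IC gives ρ ≥ 6/61.
For Coral: gain 36, loss 37 per period, so ρ ≥ 36/73.
The tighter constraint is Coral's, so cooperation needs ρ ≥ 36/73.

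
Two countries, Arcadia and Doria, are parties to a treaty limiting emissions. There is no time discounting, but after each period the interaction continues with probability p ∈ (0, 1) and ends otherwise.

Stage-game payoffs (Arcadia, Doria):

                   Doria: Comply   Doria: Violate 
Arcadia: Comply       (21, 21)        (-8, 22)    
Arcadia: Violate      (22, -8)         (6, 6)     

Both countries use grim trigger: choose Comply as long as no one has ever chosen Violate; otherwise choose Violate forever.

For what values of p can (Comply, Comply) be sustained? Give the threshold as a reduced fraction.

Expected cooperation value is 21 + p·21 + p²·21 + … = 21/(1−p); deviation gives 22 + p·6/(1−p).
21 ≥ 22(1−p) + 6p ⇒ 16p ≥ 1 ⇒ p ≥ 1/16.

1/16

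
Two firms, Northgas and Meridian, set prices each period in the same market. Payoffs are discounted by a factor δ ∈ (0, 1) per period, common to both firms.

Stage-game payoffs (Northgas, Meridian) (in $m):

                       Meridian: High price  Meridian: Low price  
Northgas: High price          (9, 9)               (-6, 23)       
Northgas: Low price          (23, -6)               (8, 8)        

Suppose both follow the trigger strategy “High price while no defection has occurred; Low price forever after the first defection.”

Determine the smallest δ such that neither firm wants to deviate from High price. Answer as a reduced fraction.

14/15

9/(1−δ) ≥ 23 + 8δ/(1−δ)
9 ≥ 23 − 15δ
δ ≥ 14/15.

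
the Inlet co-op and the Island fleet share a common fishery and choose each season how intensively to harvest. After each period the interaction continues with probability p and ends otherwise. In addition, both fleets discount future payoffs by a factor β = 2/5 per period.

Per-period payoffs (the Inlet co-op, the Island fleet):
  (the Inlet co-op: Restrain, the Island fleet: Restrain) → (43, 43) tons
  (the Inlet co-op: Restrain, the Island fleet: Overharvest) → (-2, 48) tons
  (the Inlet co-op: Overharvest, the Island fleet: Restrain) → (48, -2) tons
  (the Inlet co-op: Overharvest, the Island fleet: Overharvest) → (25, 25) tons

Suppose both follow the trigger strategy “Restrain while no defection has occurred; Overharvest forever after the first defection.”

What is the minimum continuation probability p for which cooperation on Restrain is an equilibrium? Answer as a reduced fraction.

25/46

With continuation probability p and discount β, the effective per-period discount factor is βp.
Grim-trigger IC: βp ≥ (48−43)/(48−25) = 5/23.
So p ≥ (5/23)/(2/5) = 25/46.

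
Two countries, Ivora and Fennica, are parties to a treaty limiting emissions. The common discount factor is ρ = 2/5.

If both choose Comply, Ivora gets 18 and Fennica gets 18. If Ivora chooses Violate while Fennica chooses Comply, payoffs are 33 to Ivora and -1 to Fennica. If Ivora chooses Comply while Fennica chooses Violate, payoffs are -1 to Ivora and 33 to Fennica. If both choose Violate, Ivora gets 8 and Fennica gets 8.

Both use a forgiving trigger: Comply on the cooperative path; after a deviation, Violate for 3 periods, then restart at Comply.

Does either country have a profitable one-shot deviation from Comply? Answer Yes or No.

Comparing payoff streams over the 4 periods until play realigns: cooperate → 18(1+ρ+…+ρ^3); deviate → 33 + 8(ρ+…+ρ^3).
Cooperation is sustained iff (18−8)(ρ+…+ρ^3) ≥ 33−18.
ρ+…+ρ^3 = 2/5·(1−(2/5)^3)/(1−2/5) = 0.6240, and (33−18)/(18−8) = 1.5000.
0.6240 < 1.5000, so cooperation is not sustainable.

Yes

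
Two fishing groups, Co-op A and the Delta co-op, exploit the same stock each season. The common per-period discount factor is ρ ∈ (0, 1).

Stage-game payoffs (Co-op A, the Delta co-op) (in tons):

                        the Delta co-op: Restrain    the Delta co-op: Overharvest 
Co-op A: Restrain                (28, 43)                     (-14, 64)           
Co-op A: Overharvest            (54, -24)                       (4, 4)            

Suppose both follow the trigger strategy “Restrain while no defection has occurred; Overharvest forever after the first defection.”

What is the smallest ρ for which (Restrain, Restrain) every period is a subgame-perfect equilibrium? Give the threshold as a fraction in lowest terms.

13/25

Co-op A: cooperation gives 28 each period; deviation gives 54 once then 4 forever.
  28/(1−ρ) ≥ 54 + 4ρ/(1−ρ) ⇒ ρ ≥ 26/50 = 13/25.
the Delta co-op: cooperation gives 43 each period; deviation gives 64 once then 4 forever.
  ρ ≥ 21/60 = 7/20.
Both must hold, so the binding constraint is Co-op A's: ρ ≥ 13/25.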